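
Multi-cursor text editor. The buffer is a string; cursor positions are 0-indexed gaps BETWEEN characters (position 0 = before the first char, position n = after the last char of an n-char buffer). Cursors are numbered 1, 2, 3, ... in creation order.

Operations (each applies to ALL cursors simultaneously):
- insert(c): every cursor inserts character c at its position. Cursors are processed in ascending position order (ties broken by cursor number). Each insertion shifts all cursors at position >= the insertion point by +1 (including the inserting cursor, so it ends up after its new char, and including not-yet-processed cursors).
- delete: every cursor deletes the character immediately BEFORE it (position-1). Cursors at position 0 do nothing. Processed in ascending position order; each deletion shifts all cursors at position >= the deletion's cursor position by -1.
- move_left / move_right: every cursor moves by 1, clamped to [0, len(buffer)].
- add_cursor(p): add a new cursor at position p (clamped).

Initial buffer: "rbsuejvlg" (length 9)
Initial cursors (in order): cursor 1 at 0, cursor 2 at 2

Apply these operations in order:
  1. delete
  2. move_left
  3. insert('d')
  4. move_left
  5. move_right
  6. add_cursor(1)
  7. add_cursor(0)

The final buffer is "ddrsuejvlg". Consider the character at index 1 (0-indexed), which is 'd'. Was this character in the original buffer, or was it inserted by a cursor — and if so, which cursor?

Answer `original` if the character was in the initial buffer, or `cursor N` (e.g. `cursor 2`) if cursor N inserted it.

Answer: cursor 2

Derivation:
After op 1 (delete): buffer="rsuejvlg" (len 8), cursors c1@0 c2@1, authorship ........
After op 2 (move_left): buffer="rsuejvlg" (len 8), cursors c1@0 c2@0, authorship ........
After op 3 (insert('d')): buffer="ddrsuejvlg" (len 10), cursors c1@2 c2@2, authorship 12........
After op 4 (move_left): buffer="ddrsuejvlg" (len 10), cursors c1@1 c2@1, authorship 12........
After op 5 (move_right): buffer="ddrsuejvlg" (len 10), cursors c1@2 c2@2, authorship 12........
After op 6 (add_cursor(1)): buffer="ddrsuejvlg" (len 10), cursors c3@1 c1@2 c2@2, authorship 12........
After op 7 (add_cursor(0)): buffer="ddrsuejvlg" (len 10), cursors c4@0 c3@1 c1@2 c2@2, authorship 12........
Authorship (.=original, N=cursor N): 1 2 . . . . . . . .
Index 1: author = 2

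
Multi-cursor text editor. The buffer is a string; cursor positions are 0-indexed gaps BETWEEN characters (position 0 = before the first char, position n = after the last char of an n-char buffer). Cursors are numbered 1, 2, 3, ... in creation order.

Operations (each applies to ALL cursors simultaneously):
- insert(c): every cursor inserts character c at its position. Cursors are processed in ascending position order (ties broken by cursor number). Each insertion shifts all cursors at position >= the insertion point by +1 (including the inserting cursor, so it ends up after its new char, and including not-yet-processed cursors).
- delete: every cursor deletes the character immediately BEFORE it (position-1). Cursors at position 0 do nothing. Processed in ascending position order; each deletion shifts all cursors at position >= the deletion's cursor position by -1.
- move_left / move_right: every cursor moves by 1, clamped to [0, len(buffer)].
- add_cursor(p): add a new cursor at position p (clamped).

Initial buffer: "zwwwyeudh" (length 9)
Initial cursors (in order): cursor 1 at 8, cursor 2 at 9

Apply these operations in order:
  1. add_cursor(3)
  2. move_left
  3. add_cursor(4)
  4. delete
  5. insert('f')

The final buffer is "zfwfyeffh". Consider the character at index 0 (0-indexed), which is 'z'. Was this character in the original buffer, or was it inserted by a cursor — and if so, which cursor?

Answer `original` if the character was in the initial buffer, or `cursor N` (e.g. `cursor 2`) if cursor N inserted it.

After op 1 (add_cursor(3)): buffer="zwwwyeudh" (len 9), cursors c3@3 c1@8 c2@9, authorship .........
After op 2 (move_left): buffer="zwwwyeudh" (len 9), cursors c3@2 c1@7 c2@8, authorship .........
After op 3 (add_cursor(4)): buffer="zwwwyeudh" (len 9), cursors c3@2 c4@4 c1@7 c2@8, authorship .........
After op 4 (delete): buffer="zwyeh" (len 5), cursors c3@1 c4@2 c1@4 c2@4, authorship .....
After op 5 (insert('f')): buffer="zfwfyeffh" (len 9), cursors c3@2 c4@4 c1@8 c2@8, authorship .3.4..12.
Authorship (.=original, N=cursor N): . 3 . 4 . . 1 2 .
Index 0: author = original

Answer: original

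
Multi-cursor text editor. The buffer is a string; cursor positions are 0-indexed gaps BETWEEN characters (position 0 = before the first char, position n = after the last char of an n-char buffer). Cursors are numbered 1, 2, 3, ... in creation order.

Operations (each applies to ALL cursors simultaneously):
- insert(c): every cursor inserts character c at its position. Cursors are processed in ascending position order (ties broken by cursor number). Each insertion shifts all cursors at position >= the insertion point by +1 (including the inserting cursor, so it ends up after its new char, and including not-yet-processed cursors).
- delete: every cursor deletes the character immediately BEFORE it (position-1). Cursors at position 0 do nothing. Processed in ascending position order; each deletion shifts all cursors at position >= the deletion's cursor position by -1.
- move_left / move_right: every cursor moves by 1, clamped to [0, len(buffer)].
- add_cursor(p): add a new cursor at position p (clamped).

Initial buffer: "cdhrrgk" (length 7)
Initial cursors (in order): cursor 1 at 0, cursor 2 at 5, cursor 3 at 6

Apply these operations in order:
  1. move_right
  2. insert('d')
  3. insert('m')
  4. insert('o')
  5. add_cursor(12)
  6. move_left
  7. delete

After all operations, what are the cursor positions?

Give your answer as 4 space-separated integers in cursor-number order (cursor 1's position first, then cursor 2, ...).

After op 1 (move_right): buffer="cdhrrgk" (len 7), cursors c1@1 c2@6 c3@7, authorship .......
After op 2 (insert('d')): buffer="cddhrrgdkd" (len 10), cursors c1@2 c2@8 c3@10, authorship .1.....2.3
After op 3 (insert('m')): buffer="cdmdhrrgdmkdm" (len 13), cursors c1@3 c2@10 c3@13, authorship .11.....22.33
After op 4 (insert('o')): buffer="cdmodhrrgdmokdmo" (len 16), cursors c1@4 c2@12 c3@16, authorship .111.....222.333
After op 5 (add_cursor(12)): buffer="cdmodhrrgdmokdmo" (len 16), cursors c1@4 c2@12 c4@12 c3@16, authorship .111.....222.333
After op 6 (move_left): buffer="cdmodhrrgdmokdmo" (len 16), cursors c1@3 c2@11 c4@11 c3@15, authorship .111.....222.333
After op 7 (delete): buffer="cdodhrrgokdo" (len 12), cursors c1@2 c2@8 c4@8 c3@11, authorship .11.....2.33

Answer: 2 8 11 8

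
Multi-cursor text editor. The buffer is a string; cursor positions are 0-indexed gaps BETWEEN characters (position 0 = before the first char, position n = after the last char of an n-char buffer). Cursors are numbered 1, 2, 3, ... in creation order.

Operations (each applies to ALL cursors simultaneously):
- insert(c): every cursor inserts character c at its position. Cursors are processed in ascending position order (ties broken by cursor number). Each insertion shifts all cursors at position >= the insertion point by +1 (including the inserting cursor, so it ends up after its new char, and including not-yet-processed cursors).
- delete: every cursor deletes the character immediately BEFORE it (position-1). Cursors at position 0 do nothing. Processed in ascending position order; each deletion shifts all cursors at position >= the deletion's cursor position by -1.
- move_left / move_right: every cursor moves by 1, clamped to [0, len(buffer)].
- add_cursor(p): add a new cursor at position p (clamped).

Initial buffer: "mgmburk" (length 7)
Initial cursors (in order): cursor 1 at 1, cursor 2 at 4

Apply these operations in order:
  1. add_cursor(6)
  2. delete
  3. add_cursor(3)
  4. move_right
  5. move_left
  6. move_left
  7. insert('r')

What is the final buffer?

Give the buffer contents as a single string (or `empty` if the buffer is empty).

Answer: rgrmrruk

Derivation:
After op 1 (add_cursor(6)): buffer="mgmburk" (len 7), cursors c1@1 c2@4 c3@6, authorship .......
After op 2 (delete): buffer="gmuk" (len 4), cursors c1@0 c2@2 c3@3, authorship ....
After op 3 (add_cursor(3)): buffer="gmuk" (len 4), cursors c1@0 c2@2 c3@3 c4@3, authorship ....
After op 4 (move_right): buffer="gmuk" (len 4), cursors c1@1 c2@3 c3@4 c4@4, authorship ....
After op 5 (move_left): buffer="gmuk" (len 4), cursors c1@0 c2@2 c3@3 c4@3, authorship ....
After op 6 (move_left): buffer="gmuk" (len 4), cursors c1@0 c2@1 c3@2 c4@2, authorship ....
After op 7 (insert('r')): buffer="rgrmrruk" (len 8), cursors c1@1 c2@3 c3@6 c4@6, authorship 1.2.34..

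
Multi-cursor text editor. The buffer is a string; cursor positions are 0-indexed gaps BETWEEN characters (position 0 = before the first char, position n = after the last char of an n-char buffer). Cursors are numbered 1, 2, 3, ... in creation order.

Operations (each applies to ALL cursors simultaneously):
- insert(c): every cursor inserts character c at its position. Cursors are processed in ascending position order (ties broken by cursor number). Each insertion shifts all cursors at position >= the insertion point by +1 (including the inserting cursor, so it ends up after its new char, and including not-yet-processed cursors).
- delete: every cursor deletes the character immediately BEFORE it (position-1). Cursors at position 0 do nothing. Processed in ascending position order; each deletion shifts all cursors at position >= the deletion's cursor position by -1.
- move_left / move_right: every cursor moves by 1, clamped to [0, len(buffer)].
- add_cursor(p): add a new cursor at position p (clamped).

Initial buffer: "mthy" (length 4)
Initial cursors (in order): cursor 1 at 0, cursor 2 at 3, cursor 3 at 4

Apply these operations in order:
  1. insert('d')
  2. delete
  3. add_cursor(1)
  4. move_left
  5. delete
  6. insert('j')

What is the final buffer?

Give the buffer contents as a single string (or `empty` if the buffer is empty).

Answer: jjmjjy

Derivation:
After op 1 (insert('d')): buffer="dmthdyd" (len 7), cursors c1@1 c2@5 c3@7, authorship 1...2.3
After op 2 (delete): buffer="mthy" (len 4), cursors c1@0 c2@3 c3@4, authorship ....
After op 3 (add_cursor(1)): buffer="mthy" (len 4), cursors c1@0 c4@1 c2@3 c3@4, authorship ....
After op 4 (move_left): buffer="mthy" (len 4), cursors c1@0 c4@0 c2@2 c3@3, authorship ....
After op 5 (delete): buffer="my" (len 2), cursors c1@0 c4@0 c2@1 c3@1, authorship ..
After op 6 (insert('j')): buffer="jjmjjy" (len 6), cursors c1@2 c4@2 c2@5 c3@5, authorship 14.23.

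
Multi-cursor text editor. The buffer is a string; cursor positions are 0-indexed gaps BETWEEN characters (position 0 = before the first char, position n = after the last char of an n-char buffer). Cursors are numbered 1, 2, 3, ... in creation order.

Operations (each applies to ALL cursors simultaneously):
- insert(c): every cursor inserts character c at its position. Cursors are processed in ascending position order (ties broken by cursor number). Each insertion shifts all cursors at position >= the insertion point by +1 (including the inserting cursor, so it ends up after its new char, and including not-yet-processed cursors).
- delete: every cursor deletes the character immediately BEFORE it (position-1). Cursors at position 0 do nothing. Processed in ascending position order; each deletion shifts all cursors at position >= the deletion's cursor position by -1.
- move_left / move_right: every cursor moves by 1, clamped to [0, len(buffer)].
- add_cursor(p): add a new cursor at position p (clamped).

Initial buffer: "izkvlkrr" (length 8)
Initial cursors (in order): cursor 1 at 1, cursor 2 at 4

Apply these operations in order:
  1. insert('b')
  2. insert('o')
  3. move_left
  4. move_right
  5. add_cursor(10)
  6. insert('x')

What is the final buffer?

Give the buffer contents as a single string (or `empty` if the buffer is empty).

After op 1 (insert('b')): buffer="ibzkvblkrr" (len 10), cursors c1@2 c2@6, authorship .1...2....
After op 2 (insert('o')): buffer="ibozkvbolkrr" (len 12), cursors c1@3 c2@8, authorship .11...22....
After op 3 (move_left): buffer="ibozkvbolkrr" (len 12), cursors c1@2 c2@7, authorship .11...22....
After op 4 (move_right): buffer="ibozkvbolkrr" (len 12), cursors c1@3 c2@8, authorship .11...22....
After op 5 (add_cursor(10)): buffer="ibozkvbolkrr" (len 12), cursors c1@3 c2@8 c3@10, authorship .11...22....
After op 6 (insert('x')): buffer="iboxzkvboxlkxrr" (len 15), cursors c1@4 c2@10 c3@13, authorship .111...222..3..

Answer: iboxzkvboxlkxrr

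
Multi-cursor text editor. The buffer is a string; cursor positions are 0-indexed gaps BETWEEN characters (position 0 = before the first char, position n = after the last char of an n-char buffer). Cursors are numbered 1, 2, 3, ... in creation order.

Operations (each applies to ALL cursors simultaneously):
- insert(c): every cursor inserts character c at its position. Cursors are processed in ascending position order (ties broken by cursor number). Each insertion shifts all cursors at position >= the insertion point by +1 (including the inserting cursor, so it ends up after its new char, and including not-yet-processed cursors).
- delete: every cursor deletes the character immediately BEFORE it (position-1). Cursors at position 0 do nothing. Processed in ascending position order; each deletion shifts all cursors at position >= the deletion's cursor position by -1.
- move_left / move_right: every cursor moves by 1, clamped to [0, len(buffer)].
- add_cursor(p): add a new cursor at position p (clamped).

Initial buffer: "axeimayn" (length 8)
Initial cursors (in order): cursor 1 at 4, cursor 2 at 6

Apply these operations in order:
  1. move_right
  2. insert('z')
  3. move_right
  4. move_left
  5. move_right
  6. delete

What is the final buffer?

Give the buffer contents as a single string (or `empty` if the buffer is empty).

Answer: axeimzyz

Derivation:
After op 1 (move_right): buffer="axeimayn" (len 8), cursors c1@5 c2@7, authorship ........
After op 2 (insert('z')): buffer="axeimzayzn" (len 10), cursors c1@6 c2@9, authorship .....1..2.
After op 3 (move_right): buffer="axeimzayzn" (len 10), cursors c1@7 c2@10, authorship .....1..2.
After op 4 (move_left): buffer="axeimzayzn" (len 10), cursors c1@6 c2@9, authorship .....1..2.
After op 5 (move_right): buffer="axeimzayzn" (len 10), cursors c1@7 c2@10, authorship .....1..2.
After op 6 (delete): buffer="axeimzyz" (len 8), cursors c1@6 c2@8, authorship .....1.2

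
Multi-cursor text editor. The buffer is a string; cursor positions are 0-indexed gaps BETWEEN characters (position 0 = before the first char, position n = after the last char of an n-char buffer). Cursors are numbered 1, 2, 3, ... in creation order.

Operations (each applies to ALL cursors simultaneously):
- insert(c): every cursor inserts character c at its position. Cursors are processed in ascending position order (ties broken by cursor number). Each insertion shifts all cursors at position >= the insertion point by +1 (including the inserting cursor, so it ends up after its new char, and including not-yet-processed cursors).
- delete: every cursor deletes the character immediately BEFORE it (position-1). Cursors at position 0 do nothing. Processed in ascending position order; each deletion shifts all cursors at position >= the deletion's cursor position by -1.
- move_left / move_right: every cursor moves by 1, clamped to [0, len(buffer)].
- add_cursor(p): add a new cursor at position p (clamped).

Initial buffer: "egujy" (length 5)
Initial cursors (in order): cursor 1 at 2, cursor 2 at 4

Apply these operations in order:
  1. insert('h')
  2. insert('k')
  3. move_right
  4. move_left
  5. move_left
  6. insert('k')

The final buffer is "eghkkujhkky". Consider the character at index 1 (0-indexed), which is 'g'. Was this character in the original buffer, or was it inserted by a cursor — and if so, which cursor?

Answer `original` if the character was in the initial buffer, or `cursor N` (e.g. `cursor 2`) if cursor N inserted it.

Answer: original

Derivation:
After op 1 (insert('h')): buffer="eghujhy" (len 7), cursors c1@3 c2@6, authorship ..1..2.
After op 2 (insert('k')): buffer="eghkujhky" (len 9), cursors c1@4 c2@8, authorship ..11..22.
After op 3 (move_right): buffer="eghkujhky" (len 9), cursors c1@5 c2@9, authorship ..11..22.
After op 4 (move_left): buffer="eghkujhky" (len 9), cursors c1@4 c2@8, authorship ..11..22.
After op 5 (move_left): buffer="eghkujhky" (len 9), cursors c1@3 c2@7, authorship ..11..22.
After op 6 (insert('k')): buffer="eghkkujhkky" (len 11), cursors c1@4 c2@9, authorship ..111..222.
Authorship (.=original, N=cursor N): . . 1 1 1 . . 2 2 2 .
Index 1: author = original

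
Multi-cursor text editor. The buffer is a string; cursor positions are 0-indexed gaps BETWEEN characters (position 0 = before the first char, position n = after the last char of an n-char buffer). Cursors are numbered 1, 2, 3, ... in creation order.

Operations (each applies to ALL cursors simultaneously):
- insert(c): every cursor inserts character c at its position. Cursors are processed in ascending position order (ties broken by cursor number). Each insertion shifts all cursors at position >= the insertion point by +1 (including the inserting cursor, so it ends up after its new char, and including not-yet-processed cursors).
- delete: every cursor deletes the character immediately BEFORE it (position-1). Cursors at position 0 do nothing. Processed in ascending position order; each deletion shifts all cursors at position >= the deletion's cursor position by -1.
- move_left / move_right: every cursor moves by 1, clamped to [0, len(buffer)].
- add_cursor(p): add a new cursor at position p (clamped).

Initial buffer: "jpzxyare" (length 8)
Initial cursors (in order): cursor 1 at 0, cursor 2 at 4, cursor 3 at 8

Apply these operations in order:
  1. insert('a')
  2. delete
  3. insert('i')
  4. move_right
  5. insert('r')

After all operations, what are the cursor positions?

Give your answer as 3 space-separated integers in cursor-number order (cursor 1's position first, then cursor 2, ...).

After op 1 (insert('a')): buffer="ajpzxayarea" (len 11), cursors c1@1 c2@6 c3@11, authorship 1....2....3
After op 2 (delete): buffer="jpzxyare" (len 8), cursors c1@0 c2@4 c3@8, authorship ........
After op 3 (insert('i')): buffer="ijpzxiyarei" (len 11), cursors c1@1 c2@6 c3@11, authorship 1....2....3
After op 4 (move_right): buffer="ijpzxiyarei" (len 11), cursors c1@2 c2@7 c3@11, authorship 1....2....3
After op 5 (insert('r')): buffer="ijrpzxiyrareir" (len 14), cursors c1@3 c2@9 c3@14, authorship 1.1...2.2...33

Answer: 3 9 14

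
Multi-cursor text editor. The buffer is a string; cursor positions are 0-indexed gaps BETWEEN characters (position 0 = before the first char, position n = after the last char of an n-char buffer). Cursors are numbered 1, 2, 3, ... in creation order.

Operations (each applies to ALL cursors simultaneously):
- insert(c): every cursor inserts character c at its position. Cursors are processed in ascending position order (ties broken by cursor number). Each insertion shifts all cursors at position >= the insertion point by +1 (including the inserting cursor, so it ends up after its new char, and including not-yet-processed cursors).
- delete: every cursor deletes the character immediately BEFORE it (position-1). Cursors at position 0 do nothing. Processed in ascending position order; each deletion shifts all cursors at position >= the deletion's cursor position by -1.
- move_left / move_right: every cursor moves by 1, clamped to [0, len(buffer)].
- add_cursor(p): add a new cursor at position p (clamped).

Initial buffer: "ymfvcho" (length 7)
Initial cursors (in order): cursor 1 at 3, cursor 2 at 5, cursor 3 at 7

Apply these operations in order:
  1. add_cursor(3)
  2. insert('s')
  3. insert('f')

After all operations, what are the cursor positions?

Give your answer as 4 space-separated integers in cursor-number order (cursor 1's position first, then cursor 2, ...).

After op 1 (add_cursor(3)): buffer="ymfvcho" (len 7), cursors c1@3 c4@3 c2@5 c3@7, authorship .......
After op 2 (insert('s')): buffer="ymfssvcshos" (len 11), cursors c1@5 c4@5 c2@8 c3@11, authorship ...14..2..3
After op 3 (insert('f')): buffer="ymfssffvcsfhosf" (len 15), cursors c1@7 c4@7 c2@11 c3@15, authorship ...1414..22..33

Answer: 7 11 15 7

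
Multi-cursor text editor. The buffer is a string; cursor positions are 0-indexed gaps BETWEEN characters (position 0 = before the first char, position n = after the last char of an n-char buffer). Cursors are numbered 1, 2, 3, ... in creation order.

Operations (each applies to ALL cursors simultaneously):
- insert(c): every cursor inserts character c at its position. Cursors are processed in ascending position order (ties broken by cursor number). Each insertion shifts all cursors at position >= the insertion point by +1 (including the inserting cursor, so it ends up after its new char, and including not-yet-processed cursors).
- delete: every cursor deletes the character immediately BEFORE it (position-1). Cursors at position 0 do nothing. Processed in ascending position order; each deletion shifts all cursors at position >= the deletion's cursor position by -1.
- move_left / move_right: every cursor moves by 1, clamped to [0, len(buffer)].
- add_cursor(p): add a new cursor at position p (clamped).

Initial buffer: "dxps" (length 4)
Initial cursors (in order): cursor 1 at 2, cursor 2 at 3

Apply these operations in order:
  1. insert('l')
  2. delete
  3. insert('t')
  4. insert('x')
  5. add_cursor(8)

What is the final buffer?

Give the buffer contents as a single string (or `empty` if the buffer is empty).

After op 1 (insert('l')): buffer="dxlpls" (len 6), cursors c1@3 c2@5, authorship ..1.2.
After op 2 (delete): buffer="dxps" (len 4), cursors c1@2 c2@3, authorship ....
After op 3 (insert('t')): buffer="dxtpts" (len 6), cursors c1@3 c2@5, authorship ..1.2.
After op 4 (insert('x')): buffer="dxtxptxs" (len 8), cursors c1@4 c2@7, authorship ..11.22.
After op 5 (add_cursor(8)): buffer="dxtxptxs" (len 8), cursors c1@4 c2@7 c3@8, authorship ..11.22.

Answer: dxtxptxs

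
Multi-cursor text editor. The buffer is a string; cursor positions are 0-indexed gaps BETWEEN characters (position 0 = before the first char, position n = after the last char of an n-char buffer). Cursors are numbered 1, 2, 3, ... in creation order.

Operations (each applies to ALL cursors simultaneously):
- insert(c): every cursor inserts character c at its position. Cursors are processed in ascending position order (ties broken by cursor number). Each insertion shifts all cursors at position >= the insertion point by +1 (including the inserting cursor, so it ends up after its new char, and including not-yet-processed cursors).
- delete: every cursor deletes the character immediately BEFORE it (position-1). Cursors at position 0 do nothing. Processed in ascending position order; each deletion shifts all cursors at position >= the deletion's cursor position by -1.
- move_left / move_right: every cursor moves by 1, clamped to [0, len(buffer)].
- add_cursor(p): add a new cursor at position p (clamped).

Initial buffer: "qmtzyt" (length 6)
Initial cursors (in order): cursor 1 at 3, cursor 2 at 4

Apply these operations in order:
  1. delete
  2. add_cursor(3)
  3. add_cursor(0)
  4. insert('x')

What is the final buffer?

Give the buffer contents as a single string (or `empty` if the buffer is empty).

Answer: xqmxxyxt

Derivation:
After op 1 (delete): buffer="qmyt" (len 4), cursors c1@2 c2@2, authorship ....
After op 2 (add_cursor(3)): buffer="qmyt" (len 4), cursors c1@2 c2@2 c3@3, authorship ....
After op 3 (add_cursor(0)): buffer="qmyt" (len 4), cursors c4@0 c1@2 c2@2 c3@3, authorship ....
After op 4 (insert('x')): buffer="xqmxxyxt" (len 8), cursors c4@1 c1@5 c2@5 c3@7, authorship 4..12.3.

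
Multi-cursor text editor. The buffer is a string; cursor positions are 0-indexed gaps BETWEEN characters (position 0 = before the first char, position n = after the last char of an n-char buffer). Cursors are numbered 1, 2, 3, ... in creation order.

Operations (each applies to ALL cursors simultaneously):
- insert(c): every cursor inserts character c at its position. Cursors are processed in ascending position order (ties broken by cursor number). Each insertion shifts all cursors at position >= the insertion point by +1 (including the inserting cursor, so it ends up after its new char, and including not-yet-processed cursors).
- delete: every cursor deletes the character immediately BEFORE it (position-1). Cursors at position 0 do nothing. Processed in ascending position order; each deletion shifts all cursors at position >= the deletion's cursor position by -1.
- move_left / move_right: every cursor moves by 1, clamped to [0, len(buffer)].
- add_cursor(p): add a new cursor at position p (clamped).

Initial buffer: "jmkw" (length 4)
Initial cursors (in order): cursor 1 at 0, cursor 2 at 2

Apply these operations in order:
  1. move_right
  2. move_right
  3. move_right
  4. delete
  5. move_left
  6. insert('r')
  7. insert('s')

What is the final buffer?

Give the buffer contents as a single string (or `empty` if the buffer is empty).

Answer: jrrssm

Derivation:
After op 1 (move_right): buffer="jmkw" (len 4), cursors c1@1 c2@3, authorship ....
After op 2 (move_right): buffer="jmkw" (len 4), cursors c1@2 c2@4, authorship ....
After op 3 (move_right): buffer="jmkw" (len 4), cursors c1@3 c2@4, authorship ....
After op 4 (delete): buffer="jm" (len 2), cursors c1@2 c2@2, authorship ..
After op 5 (move_left): buffer="jm" (len 2), cursors c1@1 c2@1, authorship ..
After op 6 (insert('r')): buffer="jrrm" (len 4), cursors c1@3 c2@3, authorship .12.
After op 7 (insert('s')): buffer="jrrssm" (len 6), cursors c1@5 c2@5, authorship .1212.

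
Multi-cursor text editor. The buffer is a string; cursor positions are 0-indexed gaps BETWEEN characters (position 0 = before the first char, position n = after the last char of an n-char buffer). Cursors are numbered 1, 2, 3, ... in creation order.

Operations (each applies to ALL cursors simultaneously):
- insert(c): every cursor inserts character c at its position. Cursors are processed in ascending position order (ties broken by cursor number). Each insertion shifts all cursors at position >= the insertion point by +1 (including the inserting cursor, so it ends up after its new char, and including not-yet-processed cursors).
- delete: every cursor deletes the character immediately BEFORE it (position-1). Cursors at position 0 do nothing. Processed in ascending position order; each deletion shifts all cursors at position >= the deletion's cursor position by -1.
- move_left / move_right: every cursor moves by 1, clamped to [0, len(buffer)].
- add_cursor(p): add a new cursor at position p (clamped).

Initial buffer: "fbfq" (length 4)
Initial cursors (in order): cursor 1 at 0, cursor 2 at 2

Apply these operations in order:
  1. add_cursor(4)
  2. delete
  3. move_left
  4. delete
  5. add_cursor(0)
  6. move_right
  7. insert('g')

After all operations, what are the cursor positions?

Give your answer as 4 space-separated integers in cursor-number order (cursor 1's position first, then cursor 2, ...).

After op 1 (add_cursor(4)): buffer="fbfq" (len 4), cursors c1@0 c2@2 c3@4, authorship ....
After op 2 (delete): buffer="ff" (len 2), cursors c1@0 c2@1 c3@2, authorship ..
After op 3 (move_left): buffer="ff" (len 2), cursors c1@0 c2@0 c3@1, authorship ..
After op 4 (delete): buffer="f" (len 1), cursors c1@0 c2@0 c3@0, authorship .
After op 5 (add_cursor(0)): buffer="f" (len 1), cursors c1@0 c2@0 c3@0 c4@0, authorship .
After op 6 (move_right): buffer="f" (len 1), cursors c1@1 c2@1 c3@1 c4@1, authorship .
After op 7 (insert('g')): buffer="fgggg" (len 5), cursors c1@5 c2@5 c3@5 c4@5, authorship .1234

Answer: 5 5 5 5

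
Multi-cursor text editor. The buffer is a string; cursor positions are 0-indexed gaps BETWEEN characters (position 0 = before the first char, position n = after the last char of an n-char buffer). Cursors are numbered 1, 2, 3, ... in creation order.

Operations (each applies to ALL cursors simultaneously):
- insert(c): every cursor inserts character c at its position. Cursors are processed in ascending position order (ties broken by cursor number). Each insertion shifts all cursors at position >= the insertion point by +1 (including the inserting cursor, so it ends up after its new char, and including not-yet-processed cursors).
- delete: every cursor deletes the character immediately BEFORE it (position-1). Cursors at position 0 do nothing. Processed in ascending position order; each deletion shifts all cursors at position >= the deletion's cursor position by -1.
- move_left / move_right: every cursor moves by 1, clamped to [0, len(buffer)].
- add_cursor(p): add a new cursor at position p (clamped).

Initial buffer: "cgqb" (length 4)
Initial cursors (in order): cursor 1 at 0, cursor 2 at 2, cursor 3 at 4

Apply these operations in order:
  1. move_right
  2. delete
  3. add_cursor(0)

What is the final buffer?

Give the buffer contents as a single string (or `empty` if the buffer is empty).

After op 1 (move_right): buffer="cgqb" (len 4), cursors c1@1 c2@3 c3@4, authorship ....
After op 2 (delete): buffer="g" (len 1), cursors c1@0 c2@1 c3@1, authorship .
After op 3 (add_cursor(0)): buffer="g" (len 1), cursors c1@0 c4@0 c2@1 c3@1, authorship .

Answer: g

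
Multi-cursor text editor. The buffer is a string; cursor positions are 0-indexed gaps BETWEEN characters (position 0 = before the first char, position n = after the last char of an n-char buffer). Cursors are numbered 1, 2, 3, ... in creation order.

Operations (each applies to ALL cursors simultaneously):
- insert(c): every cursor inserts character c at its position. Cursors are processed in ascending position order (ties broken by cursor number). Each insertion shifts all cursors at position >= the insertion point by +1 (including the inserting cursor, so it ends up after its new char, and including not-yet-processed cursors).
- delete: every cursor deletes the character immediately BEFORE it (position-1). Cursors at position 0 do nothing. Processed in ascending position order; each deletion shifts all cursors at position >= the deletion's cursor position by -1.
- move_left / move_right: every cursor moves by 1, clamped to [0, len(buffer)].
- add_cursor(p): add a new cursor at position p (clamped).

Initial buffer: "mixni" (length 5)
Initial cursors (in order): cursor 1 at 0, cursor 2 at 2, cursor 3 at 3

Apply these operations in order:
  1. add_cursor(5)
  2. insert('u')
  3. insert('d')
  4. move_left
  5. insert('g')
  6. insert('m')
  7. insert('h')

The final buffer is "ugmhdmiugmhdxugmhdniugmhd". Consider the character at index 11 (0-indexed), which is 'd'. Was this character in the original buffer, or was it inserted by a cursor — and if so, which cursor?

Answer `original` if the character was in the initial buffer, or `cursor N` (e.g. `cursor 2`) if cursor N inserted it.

Answer: cursor 2

Derivation:
After op 1 (add_cursor(5)): buffer="mixni" (len 5), cursors c1@0 c2@2 c3@3 c4@5, authorship .....
After op 2 (insert('u')): buffer="umiuxuniu" (len 9), cursors c1@1 c2@4 c3@6 c4@9, authorship 1..2.3..4
After op 3 (insert('d')): buffer="udmiudxudniud" (len 13), cursors c1@2 c2@6 c3@9 c4@13, authorship 11..22.33..44
After op 4 (move_left): buffer="udmiudxudniud" (len 13), cursors c1@1 c2@5 c3@8 c4@12, authorship 11..22.33..44
After op 5 (insert('g')): buffer="ugdmiugdxugdniugd" (len 17), cursors c1@2 c2@7 c3@11 c4@16, authorship 111..222.333..444
After op 6 (insert('m')): buffer="ugmdmiugmdxugmdniugmd" (len 21), cursors c1@3 c2@9 c3@14 c4@20, authorship 1111..2222.3333..4444
After op 7 (insert('h')): buffer="ugmhdmiugmhdxugmhdniugmhd" (len 25), cursors c1@4 c2@11 c3@17 c4@24, authorship 11111..22222.33333..44444
Authorship (.=original, N=cursor N): 1 1 1 1 1 . . 2 2 2 2 2 . 3 3 3 3 3 . . 4 4 4 4 4
Index 11: author = 2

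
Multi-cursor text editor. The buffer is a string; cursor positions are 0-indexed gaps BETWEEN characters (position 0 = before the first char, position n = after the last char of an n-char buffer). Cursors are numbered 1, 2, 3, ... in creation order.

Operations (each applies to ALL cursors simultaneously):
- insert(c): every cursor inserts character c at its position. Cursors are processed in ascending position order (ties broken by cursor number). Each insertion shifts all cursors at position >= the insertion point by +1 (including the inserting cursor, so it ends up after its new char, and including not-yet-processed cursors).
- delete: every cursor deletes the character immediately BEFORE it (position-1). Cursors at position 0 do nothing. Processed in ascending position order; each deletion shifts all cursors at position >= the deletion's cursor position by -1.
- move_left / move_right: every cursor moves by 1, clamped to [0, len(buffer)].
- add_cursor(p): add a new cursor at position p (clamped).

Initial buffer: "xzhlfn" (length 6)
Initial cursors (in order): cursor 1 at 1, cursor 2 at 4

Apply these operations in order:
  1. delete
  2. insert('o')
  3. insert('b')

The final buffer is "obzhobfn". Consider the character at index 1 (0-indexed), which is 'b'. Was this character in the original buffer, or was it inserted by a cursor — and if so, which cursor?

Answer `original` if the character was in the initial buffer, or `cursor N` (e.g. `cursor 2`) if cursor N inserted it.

After op 1 (delete): buffer="zhfn" (len 4), cursors c1@0 c2@2, authorship ....
After op 2 (insert('o')): buffer="ozhofn" (len 6), cursors c1@1 c2@4, authorship 1..2..
After op 3 (insert('b')): buffer="obzhobfn" (len 8), cursors c1@2 c2@6, authorship 11..22..
Authorship (.=original, N=cursor N): 1 1 . . 2 2 . .
Index 1: author = 1

Answer: cursor 1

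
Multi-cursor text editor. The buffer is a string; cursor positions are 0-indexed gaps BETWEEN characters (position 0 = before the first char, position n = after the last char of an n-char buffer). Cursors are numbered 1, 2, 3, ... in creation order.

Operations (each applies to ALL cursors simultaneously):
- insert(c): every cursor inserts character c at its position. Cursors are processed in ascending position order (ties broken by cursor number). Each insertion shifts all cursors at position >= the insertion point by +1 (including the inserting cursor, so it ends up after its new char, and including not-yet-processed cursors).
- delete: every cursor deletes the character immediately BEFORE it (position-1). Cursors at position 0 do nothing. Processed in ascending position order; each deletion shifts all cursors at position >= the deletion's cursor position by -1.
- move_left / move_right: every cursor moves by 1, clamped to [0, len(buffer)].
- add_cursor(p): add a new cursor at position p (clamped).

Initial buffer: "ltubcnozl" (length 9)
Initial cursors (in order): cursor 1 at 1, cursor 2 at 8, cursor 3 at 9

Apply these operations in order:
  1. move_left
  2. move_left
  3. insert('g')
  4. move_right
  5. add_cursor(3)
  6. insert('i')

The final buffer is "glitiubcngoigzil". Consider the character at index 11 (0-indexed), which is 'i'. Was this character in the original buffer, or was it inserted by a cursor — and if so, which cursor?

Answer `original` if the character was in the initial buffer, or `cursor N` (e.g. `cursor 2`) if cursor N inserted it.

After op 1 (move_left): buffer="ltubcnozl" (len 9), cursors c1@0 c2@7 c3@8, authorship .........
After op 2 (move_left): buffer="ltubcnozl" (len 9), cursors c1@0 c2@6 c3@7, authorship .........
After op 3 (insert('g')): buffer="gltubcngogzl" (len 12), cursors c1@1 c2@8 c3@10, authorship 1......2.3..
After op 4 (move_right): buffer="gltubcngogzl" (len 12), cursors c1@2 c2@9 c3@11, authorship 1......2.3..
After op 5 (add_cursor(3)): buffer="gltubcngogzl" (len 12), cursors c1@2 c4@3 c2@9 c3@11, authorship 1......2.3..
After op 6 (insert('i')): buffer="glitiubcngoigzil" (len 16), cursors c1@3 c4@5 c2@12 c3@15, authorship 1.1.4....2.23.3.
Authorship (.=original, N=cursor N): 1 . 1 . 4 . . . . 2 . 2 3 . 3 .
Index 11: author = 2

Answer: cursor 2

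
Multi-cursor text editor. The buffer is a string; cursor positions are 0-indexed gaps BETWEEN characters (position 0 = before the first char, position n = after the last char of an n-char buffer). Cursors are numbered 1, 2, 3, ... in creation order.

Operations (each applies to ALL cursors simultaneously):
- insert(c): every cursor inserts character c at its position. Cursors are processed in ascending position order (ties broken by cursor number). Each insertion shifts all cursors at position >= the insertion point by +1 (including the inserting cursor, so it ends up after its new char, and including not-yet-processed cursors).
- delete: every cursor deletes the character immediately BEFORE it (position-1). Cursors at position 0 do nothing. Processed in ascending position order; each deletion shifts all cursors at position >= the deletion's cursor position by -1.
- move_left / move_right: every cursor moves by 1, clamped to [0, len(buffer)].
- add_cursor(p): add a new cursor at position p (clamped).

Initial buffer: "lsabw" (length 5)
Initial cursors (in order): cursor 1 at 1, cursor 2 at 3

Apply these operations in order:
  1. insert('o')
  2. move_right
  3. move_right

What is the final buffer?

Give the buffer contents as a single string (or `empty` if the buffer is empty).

Answer: losaobw

Derivation:
After op 1 (insert('o')): buffer="losaobw" (len 7), cursors c1@2 c2@5, authorship .1..2..
After op 2 (move_right): buffer="losaobw" (len 7), cursors c1@3 c2@6, authorship .1..2..
After op 3 (move_right): buffer="losaobw" (len 7), cursors c1@4 c2@7, authorship .1..2..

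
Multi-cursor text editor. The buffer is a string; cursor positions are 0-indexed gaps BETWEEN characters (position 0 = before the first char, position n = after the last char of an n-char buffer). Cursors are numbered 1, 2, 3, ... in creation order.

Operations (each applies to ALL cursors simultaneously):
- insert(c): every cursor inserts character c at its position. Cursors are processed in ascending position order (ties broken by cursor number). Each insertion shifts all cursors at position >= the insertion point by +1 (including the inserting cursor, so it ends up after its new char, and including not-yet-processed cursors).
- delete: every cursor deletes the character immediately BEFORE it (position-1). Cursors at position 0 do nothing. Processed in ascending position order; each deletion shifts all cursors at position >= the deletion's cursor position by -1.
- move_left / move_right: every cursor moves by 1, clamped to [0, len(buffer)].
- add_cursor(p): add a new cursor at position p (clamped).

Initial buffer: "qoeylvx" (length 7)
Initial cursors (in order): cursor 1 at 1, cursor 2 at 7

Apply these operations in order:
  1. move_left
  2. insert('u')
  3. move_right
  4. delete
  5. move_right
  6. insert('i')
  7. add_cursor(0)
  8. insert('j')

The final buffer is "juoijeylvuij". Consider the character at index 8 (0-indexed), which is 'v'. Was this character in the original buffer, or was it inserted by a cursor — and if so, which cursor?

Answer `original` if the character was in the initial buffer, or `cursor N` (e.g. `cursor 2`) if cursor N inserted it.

Answer: original

Derivation:
After op 1 (move_left): buffer="qoeylvx" (len 7), cursors c1@0 c2@6, authorship .......
After op 2 (insert('u')): buffer="uqoeylvux" (len 9), cursors c1@1 c2@8, authorship 1......2.
After op 3 (move_right): buffer="uqoeylvux" (len 9), cursors c1@2 c2@9, authorship 1......2.
After op 4 (delete): buffer="uoeylvu" (len 7), cursors c1@1 c2@7, authorship 1.....2
After op 5 (move_right): buffer="uoeylvu" (len 7), cursors c1@2 c2@7, authorship 1.....2
After op 6 (insert('i')): buffer="uoieylvui" (len 9), cursors c1@3 c2@9, authorship 1.1....22
After op 7 (add_cursor(0)): buffer="uoieylvui" (len 9), cursors c3@0 c1@3 c2@9, authorship 1.1....22
After op 8 (insert('j')): buffer="juoijeylvuij" (len 12), cursors c3@1 c1@5 c2@12, authorship 31.11....222
Authorship (.=original, N=cursor N): 3 1 . 1 1 . . . . 2 2 2
Index 8: author = original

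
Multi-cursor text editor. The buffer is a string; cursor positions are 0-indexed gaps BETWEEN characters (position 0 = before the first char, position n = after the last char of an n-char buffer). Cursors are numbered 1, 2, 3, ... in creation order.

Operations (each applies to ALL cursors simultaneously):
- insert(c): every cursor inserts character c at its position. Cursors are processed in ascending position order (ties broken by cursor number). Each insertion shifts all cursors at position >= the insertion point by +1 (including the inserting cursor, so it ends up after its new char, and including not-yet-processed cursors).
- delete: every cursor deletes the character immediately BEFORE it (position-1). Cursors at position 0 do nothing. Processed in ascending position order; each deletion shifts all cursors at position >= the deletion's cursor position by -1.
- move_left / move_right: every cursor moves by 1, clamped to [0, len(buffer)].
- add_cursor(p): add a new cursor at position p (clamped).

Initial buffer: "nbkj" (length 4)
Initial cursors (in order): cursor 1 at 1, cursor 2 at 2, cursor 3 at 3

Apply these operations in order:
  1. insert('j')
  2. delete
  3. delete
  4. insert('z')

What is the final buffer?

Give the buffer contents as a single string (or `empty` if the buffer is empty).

Answer: zzzj

Derivation:
After op 1 (insert('j')): buffer="njbjkjj" (len 7), cursors c1@2 c2@4 c3@6, authorship .1.2.3.
After op 2 (delete): buffer="nbkj" (len 4), cursors c1@1 c2@2 c3@3, authorship ....
After op 3 (delete): buffer="j" (len 1), cursors c1@0 c2@0 c3@0, authorship .
After op 4 (insert('z')): buffer="zzzj" (len 4), cursors c1@3 c2@3 c3@3, authorship 123.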